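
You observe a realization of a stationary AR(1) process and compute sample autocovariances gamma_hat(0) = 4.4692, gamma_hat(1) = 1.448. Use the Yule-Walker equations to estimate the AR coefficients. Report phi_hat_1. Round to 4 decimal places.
\hat\phi_{1} = 0.3240

The Yule-Walker equations for an AR(p) process read, in matrix form,
  Gamma_p phi = r_p,   with   (Gamma_p)_{ij} = gamma(|i - j|),
                       (r_p)_i = gamma(i),   i,j = 1..p.
Substitute the sample gammas (Toeplitz matrix and right-hand side of size 1):
  Gamma_p = [[4.4692]]
  r_p     = [1.448]
With p = 1 this is the single equation gamma(0) phi_1 = gamma(1):
  phi_hat_1 = gamma(1) / gamma(0) = 1.448 / 4.4692 = 0.3240.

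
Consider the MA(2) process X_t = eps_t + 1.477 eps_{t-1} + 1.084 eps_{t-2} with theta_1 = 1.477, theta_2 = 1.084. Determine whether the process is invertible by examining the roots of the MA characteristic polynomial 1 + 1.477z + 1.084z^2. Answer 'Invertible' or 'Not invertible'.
\text{Not invertible}

The MA(q) characteristic polynomial is P(z) = 1 + 1.477z + 1.084z^2.
Invertibility requires all roots to lie outside the unit circle, i.e. |z| > 1 for every root.
Set 1 + (1.477) z + (1.084) z^2 = 0, i.e. a z^2 + b z + c = 0 with a = 1.084, b = 1.477, c = 1.
Discriminant D = b^2 - 4ac = (1.477)^2 - 4*(1.084)*1 = 2.181529 - (4.336) = -2.154471.
D < 0, so the roots are the complex-conjugate pair z = (-b +/- i sqrt(-D)) / (2a) = -0.6813 +/- 0.677i.
For a conjugate pair |z|^2 = z * conj(z) = (product of roots) = c/a = 1/(1.084) = 0.922509, so |z| = sqrt(0.922509) = 0.9605 for both roots.
Moduli of all roots: 0.9605, 0.9605.
All moduli strictly greater than 1? No.
Verdict: Not invertible.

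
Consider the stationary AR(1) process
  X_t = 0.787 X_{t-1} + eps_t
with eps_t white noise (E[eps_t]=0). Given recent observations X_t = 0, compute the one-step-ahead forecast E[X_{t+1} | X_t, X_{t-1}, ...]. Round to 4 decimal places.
E[X_{t+1} \mid \mathcal F_t] = 0.0000

For an AR(p) model X_t = c + sum_i phi_i X_{t-i} + eps_t, the
one-step-ahead conditional mean is
  E[X_{t+1} | X_t, ...] = c + sum_i phi_i X_{t+1-i}.
Substitute known values:
  E[X_{t+1} | ...] = (0.787) * (0)
                   = 0.0000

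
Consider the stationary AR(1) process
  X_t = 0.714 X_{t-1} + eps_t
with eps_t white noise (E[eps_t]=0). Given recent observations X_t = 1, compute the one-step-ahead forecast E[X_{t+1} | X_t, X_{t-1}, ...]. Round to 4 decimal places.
E[X_{t+1} \mid \mathcal F_t] = 0.7140

For an AR(p) model X_t = c + sum_i phi_i X_{t-i} + eps_t, the
one-step-ahead conditional mean is
  E[X_{t+1} | X_t, ...] = c + sum_i phi_i X_{t+1-i}.
Substitute known values:
  E[X_{t+1} | ...] = (0.714) * (1)
                   = 0.7140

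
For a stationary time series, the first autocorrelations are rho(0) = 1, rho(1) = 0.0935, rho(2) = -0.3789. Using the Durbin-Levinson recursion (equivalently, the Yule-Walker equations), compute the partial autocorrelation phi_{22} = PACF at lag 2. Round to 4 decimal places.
\phi_{22} = -0.3911

The PACF at lag k is phi_{kk}, the last component of the solution
to the Yule-Walker system G_k phi = r_k where
  (G_k)_{ij} = rho(|i - j|), (r_k)_i = rho(i), i,j = 1..k.
Equivalently, Durbin-Levinson gives phi_{kk} iteratively:
  phi_{11} = rho(1)
  phi_{kk} = [rho(k) - sum_{j=1..k-1} phi_{k-1,j} rho(k-j)]
            / [1 - sum_{j=1..k-1} phi_{k-1,j} rho(j)],
  phi_{k,j} = phi_{k-1,j} - phi_{kk} phi_{k-1,k-j},  j = 1..k-1.
Step k = 1:
  phi_11 = rho(1) = 0.0935.
Step k = 2:
  phi_22 = [rho(2) - phi_11 rho(1)] / [1 - phi_11 rho(1)] = [-0.3789 - (0.0935)(0.0935)] / [1 - (0.0935)(0.0935)]
         = -0.38764225 / 0.99125775 = -0.3911.
Therefore phi_{22} = -0.3911.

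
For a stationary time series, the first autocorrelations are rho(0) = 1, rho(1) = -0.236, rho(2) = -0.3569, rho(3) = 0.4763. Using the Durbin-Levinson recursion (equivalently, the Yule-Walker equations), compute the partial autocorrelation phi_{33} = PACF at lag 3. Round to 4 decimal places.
\phi_{33} = 0.3300

The PACF at lag k is phi_{kk}, the last component of the solution
to the Yule-Walker system G_k phi = r_k where
  (G_k)_{ij} = rho(|i - j|), (r_k)_i = rho(i), i,j = 1..k.
Equivalently, Durbin-Levinson gives phi_{kk} iteratively:
  phi_{11} = rho(1)
  phi_{kk} = [rho(k) - sum_{j=1..k-1} phi_{k-1,j} rho(k-j)]
            / [1 - sum_{j=1..k-1} phi_{k-1,j} rho(j)],
  phi_{k,j} = phi_{k-1,j} - phi_{kk} phi_{k-1,k-j},  j = 1..k-1.
Step k = 1:
  phi_11 = rho(1) = -0.236.
Step k = 2:
  phi_22 = [rho(2) - phi_11 rho(1)] / [1 - phi_11 rho(1)] = [-0.3569 - (-0.236)(-0.236)] / [1 - (-0.236)(-0.236)]
         = -0.412596 / 0.944304 = -0.436931.
  Update: phi_21 = phi_11 - phi_22 phi_11 = -0.236 - (-0.436931)(-0.236) = -0.339116.
Step k = 3:
  phi_33 = [rho(3) - phi_21 rho(2) - phi_22 rho(1)] / [1 - phi_21 rho(1) - phi_22 rho(2)]
    numerator   = 0.4763 - (-0.339116)(-0.3569) - (-0.436931)(-0.236) = 0.25215378
    denominator = 1 - (-0.339116)(-0.236) - (-0.436931)(-0.3569) = 0.76402788
  phi_33 = 0.25215378 / 0.76402788 = 0.33.
Therefore phi_{33} = 0.3300.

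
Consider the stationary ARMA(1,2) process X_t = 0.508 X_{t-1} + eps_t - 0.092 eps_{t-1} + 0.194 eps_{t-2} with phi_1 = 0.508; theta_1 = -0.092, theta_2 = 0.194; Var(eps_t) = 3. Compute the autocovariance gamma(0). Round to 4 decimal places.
\gamma(0) = 4.1835

Multiply the model equation by X_{t-k} and take expectations. With theta_0 = psi_0 = 1 and psi_j the MA(infinity) weights, this gives
  gamma(k) - sum_i phi_i gamma(k-i) = c_k,
  c_k = sigma^2 * sum_{j=k..q} theta_j psi_{j-k}   (c_k = 0 for k > q),
using gamma(-m) = gamma(m).
psi-weights needed (psi_j = theta_j + sum_i phi_i psi_{j-i}):
  psi_1 = theta_1 + phi_1 = -0.092 + (0.508) = 0.416
  psi_2 = theta_2 + phi_1 psi_1 = 0.194 + (0.508)(0.416) = 0.405328
Right-hand sides:
  c_0 = sigma^2 (1 + theta_1 psi_1 + theta_2 psi_2) = 3 * (1 + (-0.092)(0.416) + (0.194)(0.405328)) = 3 * 1.040362 = 3.121085
  c_1 = sigma^2 (theta_1 + theta_2 psi_1) = 3 * (-0.092 + (0.194)(0.416)) = -0.033888
  c_2 = sigma^2 theta_2 = 3 * (0.194) = 0.582
Equations for k = 0 and k = 1 (AR order 1):
  gamma(0) = phi_1 gamma(1) + c_0
  gamma(1) = phi_1 gamma(0) + c_1
Substituting the second into the first: gamma(0) (1 - phi_1^2) = c_0 + phi_1 c_1, so
  gamma(0) = (c_0 + phi_1 c_1) / (1 - phi_1^2) = (3.121085 + (0.508)(-0.033888)) / (1 - (0.508)^2) = 3.10387 / 0.741936 = 4.183474.
Therefore gamma(0) = 4.1835 (to 4 decimal places).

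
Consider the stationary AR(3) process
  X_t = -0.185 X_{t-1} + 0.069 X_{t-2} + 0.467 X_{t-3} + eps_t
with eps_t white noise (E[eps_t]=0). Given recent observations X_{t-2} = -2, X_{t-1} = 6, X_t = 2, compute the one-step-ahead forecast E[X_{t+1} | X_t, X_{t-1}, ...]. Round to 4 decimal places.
E[X_{t+1} \mid \mathcal F_t] = -0.8900

For an AR(p) model X_t = c + sum_i phi_i X_{t-i} + eps_t, the
one-step-ahead conditional mean is
  E[X_{t+1} | X_t, ...] = c + sum_i phi_i X_{t+1-i}.
Substitute known values:
  E[X_{t+1} | ...] = (-0.185) * (2) + (0.069) * (6) + (0.467) * (-2)
                   = -0.8900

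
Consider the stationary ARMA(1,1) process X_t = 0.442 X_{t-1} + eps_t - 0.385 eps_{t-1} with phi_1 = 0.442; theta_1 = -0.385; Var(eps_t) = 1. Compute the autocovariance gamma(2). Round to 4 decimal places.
\gamma(2) = 0.0260

Multiply the model equation by X_{t-k} and take expectations. With theta_0 = psi_0 = 1 and psi_j the MA(infinity) weights, this gives
  gamma(k) - sum_i phi_i gamma(k-i) = c_k,
  c_k = sigma^2 * sum_{j=k..q} theta_j psi_{j-k}   (c_k = 0 for k > q),
using gamma(-m) = gamma(m).
psi-weights needed (psi_j = theta_j + sum_i phi_i psi_{j-i}):
  psi_1 = theta_1 + phi_1 = -0.385 + (0.442) = 0.057
Right-hand sides:
  c_0 = sigma^2 (1 + theta_1 psi_1) = 1 * (1 + (-0.385)(0.057)) = 1 * 0.978055 = 0.978055
  c_1 = sigma^2 theta_1 = 1 * (-0.385) = -0.385
  c_2 = 0
Equations for k = 0 and k = 1 (AR order 1):
  gamma(0) = phi_1 gamma(1) + c_0
  gamma(1) = phi_1 gamma(0) + c_1
Substituting the second into the first: gamma(0) (1 - phi_1^2) = c_0 + phi_1 c_1, so
  gamma(0) = (c_0 + phi_1 c_1) / (1 - phi_1^2) = (0.978055 + (0.442)(-0.385)) / (1 - (0.442)^2) = 0.807885 / 0.804636 = 1.004038.
  gamma(1) = phi_1 gamma(0) + c_1 = (0.442)(1.004038) + (-0.385) = 0.058785.
For k = 2 (> q): gamma(2) = phi_1 gamma(1) = (0.442)(0.058785) = 0.025983.
Therefore gamma(2) = 0.0260 (to 4 decimal places).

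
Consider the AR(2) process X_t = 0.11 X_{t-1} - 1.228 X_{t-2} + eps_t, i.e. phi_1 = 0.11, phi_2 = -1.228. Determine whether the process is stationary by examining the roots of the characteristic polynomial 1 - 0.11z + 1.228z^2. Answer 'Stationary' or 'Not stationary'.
\text{Not stationary}

The AR(p) characteristic polynomial is P(z) = 1 - 0.11z + 1.228z^2.
Stationarity requires all roots to lie outside the unit circle, i.e. |z| > 1 for every root.
Set 1 + (-0.11) z + (1.228) z^2 = 0, i.e. a z^2 + b z + c = 0 with a = 1.228, b = -0.11, c = 1.
Discriminant D = b^2 - 4ac = (-0.11)^2 - 4*(1.228)*1 = 0.0121 - (4.912) = -4.8999.
D < 0, so the roots are the complex-conjugate pair z = (-b +/- i sqrt(-D)) / (2a) = 0.0448 +/- 0.9013i.
For a conjugate pair |z|^2 = z * conj(z) = (product of roots) = c/a = 1/(1.228) = 0.814332, so |z| = sqrt(0.814332) = 0.9024 for both roots.
Moduli of all roots: 0.9024, 0.9024.
All moduli strictly greater than 1? No.
Verdict: Not stationary.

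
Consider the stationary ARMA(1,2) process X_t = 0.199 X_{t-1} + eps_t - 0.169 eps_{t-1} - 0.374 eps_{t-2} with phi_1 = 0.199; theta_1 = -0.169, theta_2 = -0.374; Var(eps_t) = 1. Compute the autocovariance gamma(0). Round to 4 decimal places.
\gamma(0) = 1.1419

Multiply the model equation by X_{t-k} and take expectations. With theta_0 = psi_0 = 1 and psi_j the MA(infinity) weights, this gives
  gamma(k) - sum_i phi_i gamma(k-i) = c_k,
  c_k = sigma^2 * sum_{j=k..q} theta_j psi_{j-k}   (c_k = 0 for k > q),
using gamma(-m) = gamma(m).
psi-weights needed (psi_j = theta_j + sum_i phi_i psi_{j-i}):
  psi_1 = theta_1 + phi_1 = -0.169 + (0.199) = 0.03
  psi_2 = theta_2 + phi_1 psi_1 = -0.374 + (0.199)(0.03) = -0.36803
Right-hand sides:
  c_0 = sigma^2 (1 + theta_1 psi_1 + theta_2 psi_2) = 1 * (1 + (-0.169)(0.03) + (-0.374)(-0.36803)) = 1 * 1.132573 = 1.132573
  c_1 = sigma^2 (theta_1 + theta_2 psi_1) = 1 * (-0.169 + (-0.374)(0.03)) = -0.18022
  c_2 = sigma^2 theta_2 = 1 * (-0.374) = -0.374
Equations for k = 0 and k = 1 (AR order 1):
  gamma(0) = phi_1 gamma(1) + c_0
  gamma(1) = phi_1 gamma(0) + c_1
Substituting the second into the first: gamma(0) (1 - phi_1^2) = c_0 + phi_1 c_1, so
  gamma(0) = (c_0 + phi_1 c_1) / (1 - phi_1^2) = (1.132573 + (0.199)(-0.18022)) / (1 - (0.199)^2) = 1.096709 / 0.960399 = 1.141931.
Therefore gamma(0) = 1.1419 (to 4 decimal places).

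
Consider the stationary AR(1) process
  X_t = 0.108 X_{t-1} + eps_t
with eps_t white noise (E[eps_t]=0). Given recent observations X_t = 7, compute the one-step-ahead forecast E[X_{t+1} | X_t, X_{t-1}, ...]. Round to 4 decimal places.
E[X_{t+1} \mid \mathcal F_t] = 0.7560

For an AR(p) model X_t = c + sum_i phi_i X_{t-i} + eps_t, the
one-step-ahead conditional mean is
  E[X_{t+1} | X_t, ...] = c + sum_i phi_i X_{t+1-i}.
Substitute known values:
  E[X_{t+1} | ...] = (0.108) * (7)
                   = 0.7560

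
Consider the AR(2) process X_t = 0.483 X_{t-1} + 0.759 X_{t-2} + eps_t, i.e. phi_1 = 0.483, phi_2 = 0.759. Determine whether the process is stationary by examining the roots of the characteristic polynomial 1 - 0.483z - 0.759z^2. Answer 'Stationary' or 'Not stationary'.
\text{Not stationary}

The AR(p) characteristic polynomial is P(z) = 1 - 0.483z - 0.759z^2.
Stationarity requires all roots to lie outside the unit circle, i.e. |z| > 1 for every root.
Set 1 + (-0.483) z + (-0.759) z^2 = 0, i.e. a z^2 + b z + c = 0 with a = -0.759, b = -0.483, c = 1.
Discriminant D = b^2 - 4ac = (-0.483)^2 - 4*(-0.759)*1 = 0.233289 - (-3.036) = 3.269289.
D >= 0, so the roots are real: z = (-b +/- sqrt(D)) / (2a) = (0.483 +/- 1.808118) / (-1.518).
  z_1 = (0.483 + 1.808118) / (-1.518) = -1.5093,   |z_1| = 1.5093.
  z_2 = (0.483 - 1.808118) / (-1.518) = 0.8729,   |z_2| = 0.8729.
Moduli of all roots: 1.5093, 0.8729.
All moduli strictly greater than 1? No.
Verdict: Not stationary.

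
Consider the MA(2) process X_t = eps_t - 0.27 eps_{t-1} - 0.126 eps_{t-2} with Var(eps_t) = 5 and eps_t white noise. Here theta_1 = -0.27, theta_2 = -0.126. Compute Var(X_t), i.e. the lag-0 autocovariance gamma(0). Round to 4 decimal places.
\gamma(0) = 5.4439

For an MA(q) process X_t = eps_t + sum_i theta_i eps_{t-i} with
Var(eps_t) = sigma^2, the variance is
  gamma(0) = sigma^2 * (1 + sum_i theta_i^2).
  sum_i theta_i^2 = (-0.27)^2 + (-0.126)^2 = 0.0729 + 0.015876 = 0.088776.
  gamma(0) = 5 * (1 + 0.088776) = 5 * 1.088776 = 5.44388, which rounds to 5.4439.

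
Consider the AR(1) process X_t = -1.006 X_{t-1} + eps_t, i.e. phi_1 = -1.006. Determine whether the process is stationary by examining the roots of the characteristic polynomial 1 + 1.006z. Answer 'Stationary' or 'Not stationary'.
\text{Not stationary}

The AR(p) characteristic polynomial is P(z) = 1 + 1.006z.
Stationarity requires all roots to lie outside the unit circle, i.e. |z| > 1 for every root.
This is linear in z: 1 + (1.006) z = 0  =>  z = -1/(1.006) = -0.994036,  |z| = 0.994036.
Moduli of all roots: 0.9940.
All moduli strictly greater than 1? No.
Verdict: Not stationary.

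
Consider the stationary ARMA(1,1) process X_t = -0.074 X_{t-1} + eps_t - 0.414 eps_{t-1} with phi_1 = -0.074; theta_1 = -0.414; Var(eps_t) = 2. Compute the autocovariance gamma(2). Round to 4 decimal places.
\gamma(2) = 0.0748

Multiply the model equation by X_{t-k} and take expectations. With theta_0 = psi_0 = 1 and psi_j the MA(infinity) weights, this gives
  gamma(k) - sum_i phi_i gamma(k-i) = c_k,
  c_k = sigma^2 * sum_{j=k..q} theta_j psi_{j-k}   (c_k = 0 for k > q),
using gamma(-m) = gamma(m).
psi-weights needed (psi_j = theta_j + sum_i phi_i psi_{j-i}):
  psi_1 = theta_1 + phi_1 = -0.414 + (-0.074) = -0.488
Right-hand sides:
  c_0 = sigma^2 (1 + theta_1 psi_1) = 2 * (1 + (-0.414)(-0.488)) = 2 * 1.202032 = 2.404064
  c_1 = sigma^2 theta_1 = 2 * (-0.414) = -0.828
  c_2 = 0
Equations for k = 0 and k = 1 (AR order 1):
  gamma(0) = phi_1 gamma(1) + c_0
  gamma(1) = phi_1 gamma(0) + c_1
Substituting the second into the first: gamma(0) (1 - phi_1^2) = c_0 + phi_1 c_1, so
  gamma(0) = (c_0 + phi_1 c_1) / (1 - phi_1^2) = (2.404064 + (-0.074)(-0.828)) / (1 - (-0.074)^2) = 2.465336 / 0.994524 = 2.478911.
  gamma(1) = phi_1 gamma(0) + c_1 = (-0.074)(2.478911) + (-0.828) = -1.011439.
For k = 2 (> q): gamma(2) = phi_1 gamma(1) = (-0.074)(-1.011439) = 0.074847.
Therefore gamma(2) = 0.0748 (to 4 decimal places).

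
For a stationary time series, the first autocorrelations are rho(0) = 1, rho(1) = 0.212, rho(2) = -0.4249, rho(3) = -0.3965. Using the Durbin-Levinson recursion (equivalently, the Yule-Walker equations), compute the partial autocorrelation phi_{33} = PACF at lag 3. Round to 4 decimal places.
\phi_{33} = -0.2180

The PACF at lag k is phi_{kk}, the last component of the solution
to the Yule-Walker system G_k phi = r_k where
  (G_k)_{ij} = rho(|i - j|), (r_k)_i = rho(i), i,j = 1..k.
Equivalently, Durbin-Levinson gives phi_{kk} iteratively:
  phi_{11} = rho(1)
  phi_{kk} = [rho(k) - sum_{j=1..k-1} phi_{k-1,j} rho(k-j)]
            / [1 - sum_{j=1..k-1} phi_{k-1,j} rho(j)],
  phi_{k,j} = phi_{k-1,j} - phi_{kk} phi_{k-1,k-j},  j = 1..k-1.
Step k = 1:
  phi_11 = rho(1) = 0.212.
Step k = 2:
  phi_22 = [rho(2) - phi_11 rho(1)] / [1 - phi_11 rho(1)] = [-0.4249 - (0.212)(0.212)] / [1 - (0.212)(0.212)]
         = -0.469844 / 0.955056 = -0.491954.
  Update: phi_21 = phi_11 - phi_22 phi_11 = 0.212 - (-0.491954)(0.212) = 0.316294.
Step k = 3:
  phi_33 = [rho(3) - phi_21 rho(2) - phi_22 rho(1)] / [1 - phi_21 rho(1) - phi_22 rho(2)]
    numerator   = -0.3965 - (0.316294)(-0.4249) - (-0.491954)(0.212) = -0.15781221
    denominator = 1 - (0.316294)(0.212) - (-0.491954)(-0.4249) = 0.72391418
  phi_33 = -0.15781221 / 0.72391418 = -0.218.
Therefore phi_{33} = -0.2180.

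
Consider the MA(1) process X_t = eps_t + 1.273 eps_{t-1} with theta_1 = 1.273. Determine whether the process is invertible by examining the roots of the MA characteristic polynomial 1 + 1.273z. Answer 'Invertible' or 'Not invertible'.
\text{Not invertible}

The MA(q) characteristic polynomial is P(z) = 1 + 1.273z.
Invertibility requires all roots to lie outside the unit circle, i.e. |z| > 1 for every root.
This is linear in z: 1 + (1.273) z = 0  =>  z = -1/(1.273) = -0.785546,  |z| = 0.785546.
Moduli of all roots: 0.7855.
All moduli strictly greater than 1? No.
Verdict: Not invertible.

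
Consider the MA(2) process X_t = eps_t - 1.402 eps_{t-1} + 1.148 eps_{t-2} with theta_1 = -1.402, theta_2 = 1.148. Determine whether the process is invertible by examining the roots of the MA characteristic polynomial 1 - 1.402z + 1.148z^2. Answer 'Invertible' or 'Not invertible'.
\text{Not invertible}

The MA(q) characteristic polynomial is P(z) = 1 - 1.402z + 1.148z^2.
Invertibility requires all roots to lie outside the unit circle, i.e. |z| > 1 for every root.
Set 1 + (-1.402) z + (1.148) z^2 = 0, i.e. a z^2 + b z + c = 0 with a = 1.148, b = -1.402, c = 1.
Discriminant D = b^2 - 4ac = (-1.402)^2 - 4*(1.148)*1 = 1.965604 - (4.592) = -2.626396.
D < 0, so the roots are the complex-conjugate pair z = (-b +/- i sqrt(-D)) / (2a) = 0.6106 +/- 0.7058i.
For a conjugate pair |z|^2 = z * conj(z) = (product of roots) = c/a = 1/(1.148) = 0.87108, so |z| = sqrt(0.87108) = 0.9333 for both roots.
Moduli of all roots: 0.9333, 0.9333.
All moduli strictly greater than 1? No.
Verdict: Not invertible.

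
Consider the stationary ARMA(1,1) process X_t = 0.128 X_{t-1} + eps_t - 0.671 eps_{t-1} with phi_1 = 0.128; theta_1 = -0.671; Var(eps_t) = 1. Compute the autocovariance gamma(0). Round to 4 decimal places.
\gamma(0) = 1.2998

Multiply the model equation by X_{t-k} and take expectations. With theta_0 = psi_0 = 1 and psi_j the MA(infinity) weights, this gives
  gamma(k) - sum_i phi_i gamma(k-i) = c_k,
  c_k = sigma^2 * sum_{j=k..q} theta_j psi_{j-k}   (c_k = 0 for k > q),
using gamma(-m) = gamma(m).
psi-weights needed (psi_j = theta_j + sum_i phi_i psi_{j-i}):
  psi_1 = theta_1 + phi_1 = -0.671 + (0.128) = -0.543
Right-hand sides:
  c_0 = sigma^2 (1 + theta_1 psi_1) = 1 * (1 + (-0.671)(-0.543)) = 1 * 1.364353 = 1.364353
  c_1 = sigma^2 theta_1 = 1 * (-0.671) = -0.671
  c_2 = 0
Equations for k = 0 and k = 1 (AR order 1):
  gamma(0) = phi_1 gamma(1) + c_0
  gamma(1) = phi_1 gamma(0) + c_1
Substituting the second into the first: gamma(0) (1 - phi_1^2) = c_0 + phi_1 c_1, so
  gamma(0) = (c_0 + phi_1 c_1) / (1 - phi_1^2) = (1.364353 + (0.128)(-0.671)) / (1 - (0.128)^2) = 1.278465 / 0.983616 = 1.29976.
Therefore gamma(0) = 1.2998 (to 4 decimal places).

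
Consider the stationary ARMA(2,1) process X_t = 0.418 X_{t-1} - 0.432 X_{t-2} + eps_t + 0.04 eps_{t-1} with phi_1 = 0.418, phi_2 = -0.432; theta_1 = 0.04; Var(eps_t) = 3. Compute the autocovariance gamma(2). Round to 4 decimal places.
\gamma(2) = -1.2460

Multiply the model equation by X_{t-k} and take expectations. With theta_0 = psi_0 = 1 and psi_j the MA(infinity) weights, this gives
  gamma(k) - sum_i phi_i gamma(k-i) = c_k,
  c_k = sigma^2 * sum_{j=k..q} theta_j psi_{j-k}   (c_k = 0 for k > q),
using gamma(-m) = gamma(m).
psi-weights needed (psi_j = theta_j + sum_i phi_i psi_{j-i}):
  psi_1 = theta_1 + phi_1 = 0.04 + (0.418) = 0.458
Right-hand sides:
  c_0 = sigma^2 (1 + theta_1 psi_1) = 3 * (1 + (0.04)(0.458)) = 3 * 1.01832 = 3.05496
  c_1 = sigma^2 theta_1 = 3 * (0.04) = 0.12
  c_2 = 0
Equations for k = 0, 1, 2 (AR order 2, c_2 = 0):
  (E0) gamma(0) = phi_1 gamma(1) + phi_2 gamma(2) + c_0
  (E1) gamma(1) = phi_1 gamma(0) + phi_2 gamma(1) + c_1
  (E2) gamma(2) = phi_1 gamma(1) + phi_2 gamma(0)
From (E1): gamma(1) = A gamma(0) + B with
  A = phi_1 / (1 - phi_2) = 0.418 / 1.432 = 0.291899,   B = c_1 / (1 - phi_2) = 0.12 / 1.432 = 0.083799.
Insert (E2) into (E0): gamma(0) (1 - phi_2^2) = phi_1 (1 + phi_2) gamma(1) + c_0.
  phi_1 (1 + phi_2) = (0.418)(0.568) = 0.237424,   1 - phi_2^2 = 0.813376.
Replace gamma(1) by A gamma(0) + B and collect gamma(0):
  gamma(0) [0.813376 - (0.237424)(0.291899)] = (0.237424)(0.083799) + 3.05496
  gamma(0) * 0.744072 = 3.074856
  gamma(0) = 3.074856 / 0.744072 = 4.13247.
  gamma(1) = A gamma(0) + B = (0.291899)(4.13247) + (0.083799) = 1.290065.
  gamma(2) = phi_1 gamma(1) + phi_2 gamma(0) = (0.418)(1.290065) + (-0.432)(4.13247) = -1.24598.
Therefore gamma(2) = -1.2460 (to 4 decimal places).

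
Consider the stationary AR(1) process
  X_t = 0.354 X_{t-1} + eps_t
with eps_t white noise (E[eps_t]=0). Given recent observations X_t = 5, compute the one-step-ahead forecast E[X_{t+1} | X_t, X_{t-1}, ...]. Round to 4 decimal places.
E[X_{t+1} \mid \mathcal F_t] = 1.7700

For an AR(p) model X_t = c + sum_i phi_i X_{t-i} + eps_t, the
one-step-ahead conditional mean is
  E[X_{t+1} | X_t, ...] = c + sum_i phi_i X_{t+1-i}.
Substitute known values:
  E[X_{t+1} | ...] = (0.354) * (5)
                   = 1.7700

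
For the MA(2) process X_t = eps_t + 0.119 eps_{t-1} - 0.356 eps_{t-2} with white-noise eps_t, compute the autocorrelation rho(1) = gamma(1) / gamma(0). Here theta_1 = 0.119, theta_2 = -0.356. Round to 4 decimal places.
\rho(1) = 0.0672

For an MA(q) process with theta_0 = 1, the autocovariance is
  gamma(k) = sigma^2 * sum_{i=0..q-k} theta_i * theta_{i+k},
and rho(k) = gamma(k) / gamma(0). Sigma^2 cancels.
  numerator   = (1)*(0.119) + (0.119)*(-0.356) = 0.076636.
  denominator = (1)^2 + (0.119)^2 + (-0.356)^2 = 1.140897.
  rho(1) = 0.076636 / 1.140897 = 0.0672.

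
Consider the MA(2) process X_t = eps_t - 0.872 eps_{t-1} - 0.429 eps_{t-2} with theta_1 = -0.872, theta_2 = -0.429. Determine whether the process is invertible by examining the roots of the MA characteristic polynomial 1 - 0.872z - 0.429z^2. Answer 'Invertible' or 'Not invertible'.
\text{Not invertible}

The MA(q) characteristic polynomial is P(z) = 1 - 0.872z - 0.429z^2.
Invertibility requires all roots to lie outside the unit circle, i.e. |z| > 1 for every root.
Set 1 + (-0.872) z + (-0.429) z^2 = 0, i.e. a z^2 + b z + c = 0 with a = -0.429, b = -0.872, c = 1.
Discriminant D = b^2 - 4ac = (-0.872)^2 - 4*(-0.429)*1 = 0.760384 - (-1.716) = 2.476384.
D >= 0, so the roots are real: z = (-b +/- sqrt(D)) / (2a) = (0.872 +/- 1.573653) / (-0.858).
  z_1 = (0.872 + 1.573653) / (-0.858) = -2.8504,   |z_1| = 2.8504.
  z_2 = (0.872 - 1.573653) / (-0.858) = 0.8178,   |z_2| = 0.8178.
Moduli of all roots: 2.8504, 0.8178.
All moduli strictly greater than 1? No.
Verdict: Not invertible.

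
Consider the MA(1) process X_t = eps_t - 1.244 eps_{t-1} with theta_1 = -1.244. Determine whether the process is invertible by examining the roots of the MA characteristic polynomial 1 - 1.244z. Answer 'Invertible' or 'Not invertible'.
\text{Not invertible}

The MA(q) characteristic polynomial is P(z) = 1 - 1.244z.
Invertibility requires all roots to lie outside the unit circle, i.e. |z| > 1 for every root.
This is linear in z: 1 + (-1.244) z = 0  =>  z = -1/(-1.244) = 0.803859,  |z| = 0.803859.
Moduli of all roots: 0.8039.
All moduli strictly greater than 1? No.
Verdict: Not invertible.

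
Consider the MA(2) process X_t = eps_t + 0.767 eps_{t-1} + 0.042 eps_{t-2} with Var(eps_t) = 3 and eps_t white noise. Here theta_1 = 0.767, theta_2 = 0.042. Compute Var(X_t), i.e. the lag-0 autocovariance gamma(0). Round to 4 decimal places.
\gamma(0) = 4.7702

For an MA(q) process X_t = eps_t + sum_i theta_i eps_{t-i} with
Var(eps_t) = sigma^2, the variance is
  gamma(0) = sigma^2 * (1 + sum_i theta_i^2).
  sum_i theta_i^2 = (0.767)^2 + (0.042)^2 = 0.588289 + 0.001764 = 0.590053.
  gamma(0) = 3 * (1 + 0.590053) = 3 * 1.590053 = 4.770159, which rounds to 4.7702.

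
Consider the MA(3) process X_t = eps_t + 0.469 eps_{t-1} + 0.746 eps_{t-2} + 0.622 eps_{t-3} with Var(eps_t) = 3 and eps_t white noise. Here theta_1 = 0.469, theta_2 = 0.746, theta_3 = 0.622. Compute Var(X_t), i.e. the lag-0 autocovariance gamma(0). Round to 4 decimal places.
\gamma(0) = 6.4901

For an MA(q) process X_t = eps_t + sum_i theta_i eps_{t-i} with
Var(eps_t) = sigma^2, the variance is
  gamma(0) = sigma^2 * (1 + sum_i theta_i^2).
  sum_i theta_i^2 = (0.469)^2 + (0.746)^2 + (0.622)^2 = 0.219961 + 0.556516 + 0.386884 = 1.163361.
  gamma(0) = 3 * (1 + 1.163361) = 3 * 2.163361 = 6.490083, which rounds to 6.4901.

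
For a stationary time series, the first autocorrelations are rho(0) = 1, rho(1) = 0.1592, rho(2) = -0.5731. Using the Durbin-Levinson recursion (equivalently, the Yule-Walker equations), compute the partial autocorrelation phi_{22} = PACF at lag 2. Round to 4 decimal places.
\phi_{22} = -0.6140

The PACF at lag k is phi_{kk}, the last component of the solution
to the Yule-Walker system G_k phi = r_k where
  (G_k)_{ij} = rho(|i - j|), (r_k)_i = rho(i), i,j = 1..k.
Equivalently, Durbin-Levinson gives phi_{kk} iteratively:
  phi_{11} = rho(1)
  phi_{kk} = [rho(k) - sum_{j=1..k-1} phi_{k-1,j} rho(k-j)]
            / [1 - sum_{j=1..k-1} phi_{k-1,j} rho(j)],
  phi_{k,j} = phi_{k-1,j} - phi_{kk} phi_{k-1,k-j},  j = 1..k-1.
Step k = 1:
  phi_11 = rho(1) = 0.1592.
Step k = 2:
  phi_22 = [rho(2) - phi_11 rho(1)] / [1 - phi_11 rho(1)] = [-0.5731 - (0.1592)(0.1592)] / [1 - (0.1592)(0.1592)]
         = -0.59844464 / 0.97465536 = -0.614.
Therefore phi_{22} = -0.6140.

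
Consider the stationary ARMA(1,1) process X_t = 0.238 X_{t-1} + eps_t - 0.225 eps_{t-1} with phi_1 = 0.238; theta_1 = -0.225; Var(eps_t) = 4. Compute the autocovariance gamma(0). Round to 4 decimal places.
\gamma(0) = 4.0007

Multiply the model equation by X_{t-k} and take expectations. With theta_0 = psi_0 = 1 and psi_j the MA(infinity) weights, this gives
  gamma(k) - sum_i phi_i gamma(k-i) = c_k,
  c_k = sigma^2 * sum_{j=k..q} theta_j psi_{j-k}   (c_k = 0 for k > q),
using gamma(-m) = gamma(m).
psi-weights needed (psi_j = theta_j + sum_i phi_i psi_{j-i}):
  psi_1 = theta_1 + phi_1 = -0.225 + (0.238) = 0.013
Right-hand sides:
  c_0 = sigma^2 (1 + theta_1 psi_1) = 4 * (1 + (-0.225)(0.013)) = 4 * 0.997075 = 3.9883
  c_1 = sigma^2 theta_1 = 4 * (-0.225) = -0.9
  c_2 = 0
Equations for k = 0 and k = 1 (AR order 1):
  gamma(0) = phi_1 gamma(1) + c_0
  gamma(1) = phi_1 gamma(0) + c_1
Substituting the second into the first: gamma(0) (1 - phi_1^2) = c_0 + phi_1 c_1, so
  gamma(0) = (c_0 + phi_1 c_1) / (1 - phi_1^2) = (3.9883 + (0.238)(-0.9)) / (1 - (0.238)^2) = 3.7741 / 0.943356 = 4.000717.
Therefore gamma(0) = 4.0007 (to 4 decimal places).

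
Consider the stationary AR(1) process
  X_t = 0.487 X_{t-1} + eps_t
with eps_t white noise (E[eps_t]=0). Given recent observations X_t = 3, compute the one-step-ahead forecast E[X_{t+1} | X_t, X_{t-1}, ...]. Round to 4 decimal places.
E[X_{t+1} \mid \mathcal F_t] = 1.4610

For an AR(p) model X_t = c + sum_i phi_i X_{t-i} + eps_t, the
one-step-ahead conditional mean is
  E[X_{t+1} | X_t, ...] = c + sum_i phi_i X_{t+1-i}.
Substitute known values:
  E[X_{t+1} | ...] = (0.487) * (3)
                   = 1.4610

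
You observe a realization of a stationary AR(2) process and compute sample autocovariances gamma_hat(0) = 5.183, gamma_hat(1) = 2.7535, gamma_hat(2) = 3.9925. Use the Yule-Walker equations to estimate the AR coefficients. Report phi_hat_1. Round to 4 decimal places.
\hat\phi_{1} = 0.1700

The Yule-Walker equations for an AR(p) process read, in matrix form,
  Gamma_p phi = r_p,   with   (Gamma_p)_{ij} = gamma(|i - j|),
                       (r_p)_i = gamma(i),   i,j = 1..p.
Substitute the sample gammas (Toeplitz matrix and right-hand side of size 2):
  Gamma_p = [[5.183, 2.7535], [2.7535, 5.183]]
  r_p     = [2.7535, 3.9925]
Written out:
  5.183 phi_1 + 2.7535 phi_2 = 2.7535
  2.7535 phi_1 + 5.183 phi_2 = 3.9925
Solve by Cramer's rule:
  det = gamma(0)^2 - gamma(1)^2 = (5.183)^2 - (2.7535)^2 = 26.863489 - 7.58176225 = 19.28172675
  phi_hat_1 = [gamma(1) gamma(0) - gamma(1) gamma(2)] / det = [(2.7535)(5.183) - (2.7535)(3.9925)] / 19.28172675 = 3.27804175 / 19.28172675 = 0.17
  phi_hat_2 = [gamma(0) gamma(2) - gamma(1)^2] / det = [(5.183)(3.9925) - (2.7535)^2] / 19.28172675 = 13.11136525 / 19.28172675 = 0.68
So phi_hat = [0.1700, 0.6800].
Therefore phi_hat_1 = 0.1700.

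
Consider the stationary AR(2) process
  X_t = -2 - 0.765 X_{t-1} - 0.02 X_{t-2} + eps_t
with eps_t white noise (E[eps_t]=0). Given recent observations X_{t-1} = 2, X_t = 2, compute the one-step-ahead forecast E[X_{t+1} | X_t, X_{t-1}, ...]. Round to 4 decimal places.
E[X_{t+1} \mid \mathcal F_t] = -3.5700

For an AR(p) model X_t = c + sum_i phi_i X_{t-i} + eps_t, the
one-step-ahead conditional mean is
  E[X_{t+1} | X_t, ...] = c + sum_i phi_i X_{t+1-i}.
Substitute known values:
  E[X_{t+1} | ...] = -2 + (-0.765) * (2) + (-0.02) * (2)
                   = -3.5700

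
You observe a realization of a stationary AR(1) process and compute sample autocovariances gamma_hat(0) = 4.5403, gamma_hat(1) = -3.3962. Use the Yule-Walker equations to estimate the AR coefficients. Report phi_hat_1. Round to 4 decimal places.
\hat\phi_{1} = -0.7480

The Yule-Walker equations for an AR(p) process read, in matrix form,
  Gamma_p phi = r_p,   with   (Gamma_p)_{ij} = gamma(|i - j|),
                       (r_p)_i = gamma(i),   i,j = 1..p.
Substitute the sample gammas (Toeplitz matrix and right-hand side of size 1):
  Gamma_p = [[4.5403]]
  r_p     = [-3.3962]
With p = 1 this is the single equation gamma(0) phi_1 = gamma(1):
  phi_hat_1 = gamma(1) / gamma(0) = -3.3962 / 4.5403 = -0.7480.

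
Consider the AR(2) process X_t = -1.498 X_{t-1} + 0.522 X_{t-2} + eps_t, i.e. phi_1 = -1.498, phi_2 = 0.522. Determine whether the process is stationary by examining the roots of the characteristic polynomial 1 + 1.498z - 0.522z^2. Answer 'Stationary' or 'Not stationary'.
\text{Not stationary}

The AR(p) characteristic polynomial is P(z) = 1 + 1.498z - 0.522z^2.
Stationarity requires all roots to lie outside the unit circle, i.e. |z| > 1 for every root.
Set 1 + (1.498) z + (-0.522) z^2 = 0, i.e. a z^2 + b z + c = 0 with a = -0.522, b = 1.498, c = 1.
Discriminant D = b^2 - 4ac = (1.498)^2 - 4*(-0.522)*1 = 2.244004 - (-2.088) = 4.332004.
D >= 0, so the roots are real: z = (-b +/- sqrt(D)) / (2a) = (-1.498 +/- 2.081347) / (-1.044).
  z_1 = (-1.498 + 2.081347) / (-1.044) = -0.5588,   |z_1| = 0.5588.
  z_2 = (-1.498 - 2.081347) / (-1.044) = 3.4285,   |z_2| = 3.4285.
Moduli of all roots: 0.5588, 3.4285.
All moduli strictly greater than 1? No.
Verdict: Not stationary.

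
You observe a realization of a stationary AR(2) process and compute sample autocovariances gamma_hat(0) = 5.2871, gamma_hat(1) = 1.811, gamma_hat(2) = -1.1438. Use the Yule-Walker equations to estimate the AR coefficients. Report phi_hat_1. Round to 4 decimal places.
\hat\phi_{1} = 0.4720

The Yule-Walker equations for an AR(p) process read, in matrix form,
  Gamma_p phi = r_p,   with   (Gamma_p)_{ij} = gamma(|i - j|),
                       (r_p)_i = gamma(i),   i,j = 1..p.
Substitute the sample gammas (Toeplitz matrix and right-hand side of size 2):
  Gamma_p = [[5.2871, 1.811], [1.811, 5.2871]]
  r_p     = [1.811, -1.1438]
Written out:
  5.2871 phi_1 + 1.811 phi_2 = 1.811
  1.811 phi_1 + 5.2871 phi_2 = -1.1438
Solve by Cramer's rule:
  det = gamma(0)^2 - gamma(1)^2 = (5.2871)^2 - (1.811)^2 = 27.95342641 - 3.279721 = 24.67370541
  phi_hat_1 = [gamma(1) gamma(0) - gamma(1) gamma(2)] / det = [(1.811)(5.2871) - (1.811)(-1.1438)] / 24.67370541 = 11.6463599 / 24.67370541 = 0.472
  phi_hat_2 = [gamma(0) gamma(2) - gamma(1)^2] / det = [(5.2871)(-1.1438) - (1.811)^2] / 24.67370541 = -9.32710598 / 24.67370541 = -0.378
So phi_hat = [0.4720, -0.3780].
Therefore phi_hat_1 = 0.4720.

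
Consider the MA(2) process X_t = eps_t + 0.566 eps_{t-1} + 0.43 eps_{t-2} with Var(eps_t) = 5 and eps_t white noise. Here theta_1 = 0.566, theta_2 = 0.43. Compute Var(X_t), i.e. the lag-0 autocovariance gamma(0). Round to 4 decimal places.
\gamma(0) = 7.5263

For an MA(q) process X_t = eps_t + sum_i theta_i eps_{t-i} with
Var(eps_t) = sigma^2, the variance is
  gamma(0) = sigma^2 * (1 + sum_i theta_i^2).
  sum_i theta_i^2 = (0.566)^2 + (0.43)^2 = 0.320356 + 0.1849 = 0.505256.
  gamma(0) = 5 * (1 + 0.505256) = 5 * 1.505256 = 7.52628, which rounds to 7.5263.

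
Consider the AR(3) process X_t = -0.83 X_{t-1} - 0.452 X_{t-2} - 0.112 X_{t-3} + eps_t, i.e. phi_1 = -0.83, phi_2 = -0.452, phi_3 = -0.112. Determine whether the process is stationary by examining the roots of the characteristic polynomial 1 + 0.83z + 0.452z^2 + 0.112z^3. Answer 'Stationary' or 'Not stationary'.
\text{Stationary}

The AR(p) characteristic polynomial is P(z) = 1 + 0.83z + 0.452z^2 + 0.112z^3.
Stationarity requires all roots to lie outside the unit circle, i.e. |z| > 1 for every root.
Degree 3: look for a simple real root z0 first, then factor out (1 - z/z0) and solve the remaining quadratic.
Testing z0 = -2.5: P(-2.5) = 1 + (0.83)(-2.5) + (0.452)(-2.5)^2 + (0.112)(-2.5)^3
  = 1 + (-2.075) + (2.825) + (-1.75) = 0.  So z_0 = -2.5 is a root, |z_0| = 2.5.
Divide out the factor (1 + 0.4 z) = (1 - z/z0) (since 1/z0 = -0.4):
  P(z) = (1 + 0.4 z)(1 + (0.43) z + (0.28) z^2)
  [check: z-coef 0.43 - (-0.4) = 0.83; z^2-coef 0.28 - (-0.4)(0.43) = 0.452; z^3-coef -(-0.4)(0.28) = 0.112.]
Remaining roots from the quadratic factor 1 + (0.43) z + (0.28) z^2:
  Set 1 + (0.43) z + (0.28) z^2 = 0, i.e. a z^2 + b z + c = 0 with a = 0.28, b = 0.43, c = 1.
  Discriminant D = b^2 - 4ac = (0.43)^2 - 4*(0.28)*1 = 0.1849 - (1.12) = -0.9351.
  D < 0, so the roots are the complex-conjugate pair z = (-b +/- i sqrt(-D)) / (2a) = -0.7679 +/- 1.7268i.
  For a conjugate pair |z|^2 = z * conj(z) = (product of roots) = c/a = 1/(0.28) = 3.571429, so |z| = sqrt(3.571429) = 1.8898 for both roots.
Moduli of all roots: 2.5000, 1.8898, 1.8898.
All moduli strictly greater than 1? Yes.
Verdict: Stationary.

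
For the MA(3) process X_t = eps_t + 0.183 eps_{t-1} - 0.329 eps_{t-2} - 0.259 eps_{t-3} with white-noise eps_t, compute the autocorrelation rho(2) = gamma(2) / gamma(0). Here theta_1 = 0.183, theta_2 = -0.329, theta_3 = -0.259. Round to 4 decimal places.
\rho(2) = -0.3114

For an MA(q) process with theta_0 = 1, the autocovariance is
  gamma(k) = sigma^2 * sum_{i=0..q-k} theta_i * theta_{i+k},
and rho(k) = gamma(k) / gamma(0). Sigma^2 cancels.
  numerator   = (1)*(-0.329) + (0.183)*(-0.259) = -0.376397.
  denominator = (1)^2 + (0.183)^2 + (-0.329)^2 + (-0.259)^2 = 1.208811.
  rho(2) = -0.376397 / 1.208811 = -0.3114.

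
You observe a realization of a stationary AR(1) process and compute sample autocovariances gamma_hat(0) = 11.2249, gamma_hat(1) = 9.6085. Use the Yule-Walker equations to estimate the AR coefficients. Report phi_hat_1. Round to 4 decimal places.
\hat\phi_{1} = 0.8560

The Yule-Walker equations for an AR(p) process read, in matrix form,
  Gamma_p phi = r_p,   with   (Gamma_p)_{ij} = gamma(|i - j|),
                       (r_p)_i = gamma(i),   i,j = 1..p.
Substitute the sample gammas (Toeplitz matrix and right-hand side of size 1):
  Gamma_p = [[11.2249]]
  r_p     = [9.6085]
With p = 1 this is the single equation gamma(0) phi_1 = gamma(1):
  phi_hat_1 = gamma(1) / gamma(0) = 9.6085 / 11.2249 = 0.8560.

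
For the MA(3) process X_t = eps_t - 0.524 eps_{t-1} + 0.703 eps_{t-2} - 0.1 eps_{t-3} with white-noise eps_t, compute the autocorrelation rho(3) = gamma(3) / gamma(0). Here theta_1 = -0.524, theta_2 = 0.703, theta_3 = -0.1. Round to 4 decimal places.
\rho(3) = -0.0562

For an MA(q) process with theta_0 = 1, the autocovariance is
  gamma(k) = sigma^2 * sum_{i=0..q-k} theta_i * theta_{i+k},
and rho(k) = gamma(k) / gamma(0). Sigma^2 cancels.
  numerator   = (1)*(-0.1) = -0.1.
  denominator = (1)^2 + (-0.524)^2 + (0.703)^2 + (-0.1)^2 = 1.778785.
  rho(3) = -0.1 / 1.778785 = -0.0562.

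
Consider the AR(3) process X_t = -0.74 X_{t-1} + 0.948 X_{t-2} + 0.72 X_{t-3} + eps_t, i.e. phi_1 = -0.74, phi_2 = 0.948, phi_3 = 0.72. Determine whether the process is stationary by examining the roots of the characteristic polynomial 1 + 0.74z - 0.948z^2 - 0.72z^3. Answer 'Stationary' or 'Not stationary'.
\text{Stationary}

The AR(p) characteristic polynomial is P(z) = 1 + 0.74z - 0.948z^2 - 0.72z^3.
Stationarity requires all roots to lie outside the unit circle, i.e. |z| > 1 for every root.
Degree 3: look for a simple real root z0 first, then factor out (1 - z/z0) and solve the remaining quadratic.
Testing z0 = -1.25: P(-1.25) = 1 + (0.74)(-1.25) + (-0.948)(-1.25)^2 + (-0.72)(-1.25)^3
  = 1 + (-0.925) + (-1.48125) + (1.40625) = 0.  So z_0 = -1.25 is a root, |z_0| = 1.25.
Divide out the factor (1 + 0.8 z) = (1 - z/z0) (since 1/z0 = -0.8):
  P(z) = (1 + 0.8 z)(1 + (-0.06) z + (-0.9) z^2)
  [check: z-coef -0.06 - (-0.8) = 0.74; z^2-coef -0.9 - (-0.8)(-0.06) = -0.948; z^3-coef -(-0.8)(-0.9) = -0.72.]
Remaining roots from the quadratic factor 1 + (-0.06) z + (-0.9) z^2:
  Set 1 + (-0.06) z + (-0.9) z^2 = 0, i.e. a z^2 + b z + c = 0 with a = -0.9, b = -0.06, c = 1.
  Discriminant D = b^2 - 4ac = (-0.06)^2 - 4*(-0.9)*1 = 0.0036 - (-3.6) = 3.6036.
  D >= 0, so the roots are real: z = (-b +/- sqrt(D)) / (2a) = (0.06 +/- 1.898315) / (-1.8).
    z_1 = (0.06 + 1.898315) / (-1.8) = -1.088,   |z_1| = 1.088.
    z_2 = (0.06 - 1.898315) / (-1.8) = 1.0213,   |z_2| = 1.0213.
Moduli of all roots: 1.2500, 1.0880, 1.0213.
All moduli strictly greater than 1? Yes.
Verdict: Stationary.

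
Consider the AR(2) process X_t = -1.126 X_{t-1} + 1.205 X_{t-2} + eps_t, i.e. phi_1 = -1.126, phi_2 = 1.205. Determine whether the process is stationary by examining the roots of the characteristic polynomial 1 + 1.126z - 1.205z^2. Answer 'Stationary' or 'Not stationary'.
\text{Not stationary}

The AR(p) characteristic polynomial is P(z) = 1 + 1.126z - 1.205z^2.
Stationarity requires all roots to lie outside the unit circle, i.e. |z| > 1 for every root.
Set 1 + (1.126) z + (-1.205) z^2 = 0, i.e. a z^2 + b z + c = 0 with a = -1.205, b = 1.126, c = 1.
Discriminant D = b^2 - 4ac = (1.126)^2 - 4*(-1.205)*1 = 1.267876 - (-4.82) = 6.087876.
D >= 0, so the roots are real: z = (-b +/- sqrt(D)) / (2a) = (-1.126 +/- 2.467362) / (-2.41).
  z_1 = (-1.126 + 2.467362) / (-2.41) = -0.5566,   |z_1| = 0.5566.
  z_2 = (-1.126 - 2.467362) / (-2.41) = 1.491,   |z_2| = 1.491.
Moduli of all roots: 0.5566, 1.4910.
All moduli strictly greater than 1? No.
Verdict: Not stationary.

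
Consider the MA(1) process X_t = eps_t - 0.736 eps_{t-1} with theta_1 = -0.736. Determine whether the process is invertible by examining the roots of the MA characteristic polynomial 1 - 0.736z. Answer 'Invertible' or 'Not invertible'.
\text{Invertible}

The MA(q) characteristic polynomial is P(z) = 1 - 0.736z.
Invertibility requires all roots to lie outside the unit circle, i.e. |z| > 1 for every root.
This is linear in z: 1 + (-0.736) z = 0  =>  z = -1/(-0.736) = 1.358696,  |z| = 1.358696.
Moduli of all roots: 1.3587.
All moduli strictly greater than 1? Yes.
Verdict: Invertible.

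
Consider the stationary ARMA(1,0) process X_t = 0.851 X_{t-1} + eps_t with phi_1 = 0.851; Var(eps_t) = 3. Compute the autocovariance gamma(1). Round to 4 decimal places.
\gamma(1) = 9.2567

Multiply the model equation by X_{t-k} and take expectations. With theta_0 = psi_0 = 1 and psi_j the MA(infinity) weights, this gives
  gamma(k) - sum_i phi_i gamma(k-i) = c_k,
  c_k = sigma^2 * sum_{j=k..q} theta_j psi_{j-k}   (c_k = 0 for k > q),
using gamma(-m) = gamma(m).
Pure AR (q = 0): c_0 = sigma^2 = 3, c_k = 0 for k >= 1.
Equations for k = 0 and k = 1 (AR order 1):
  gamma(0) = phi_1 gamma(1) + c_0
  gamma(1) = phi_1 gamma(0) + c_1
Substituting the second into the first: gamma(0) (1 - phi_1^2) = c_0 + phi_1 c_1, so
  gamma(0) = c_0 / (1 - phi_1^2) = 3 / (1 - (0.851)^2) = 3 / 0.275799 = 10.877487.
  gamma(1) = phi_1 gamma(0) = (0.851)(10.877487) = 9.256741.
Therefore gamma(1) = 9.2567 (to 4 decimal places).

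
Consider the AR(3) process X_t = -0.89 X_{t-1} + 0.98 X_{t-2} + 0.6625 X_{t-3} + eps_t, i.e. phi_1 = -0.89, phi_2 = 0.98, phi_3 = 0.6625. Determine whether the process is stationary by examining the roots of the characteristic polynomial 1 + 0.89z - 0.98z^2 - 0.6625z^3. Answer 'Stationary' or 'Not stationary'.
\text{Not stationary}

The AR(p) characteristic polynomial is P(z) = 1 + 0.89z - 0.98z^2 - 0.6625z^3.
Stationarity requires all roots to lie outside the unit circle, i.e. |z| > 1 for every root.
Degree 3: look for a simple real root z0 first, then factor out (1 - z/z0) and solve the remaining quadratic.
Testing z0 = -0.8: P(-0.8) = 1 + (0.89)(-0.8) + (-0.98)(-0.8)^2 + (-0.6625)(-0.8)^3
  = 1 + (-0.712) + (-0.6272) + (0.3392) = 0.  So z_0 = -0.8 is a root, |z_0| = 0.8.
Divide out the factor (1 + 1.25 z) = (1 - z/z0) (since 1/z0 = -1.25):
  P(z) = (1 + 1.25 z)(1 + (-0.36) z + (-0.53) z^2)
  [check: z-coef -0.36 - (-1.25) = 0.89; z^2-coef -0.53 - (-1.25)(-0.36) = -0.98; z^3-coef -(-1.25)(-0.53) = -0.6625.]
Remaining roots from the quadratic factor 1 + (-0.36) z + (-0.53) z^2:
  Set 1 + (-0.36) z + (-0.53) z^2 = 0, i.e. a z^2 + b z + c = 0 with a = -0.53, b = -0.36, c = 1.
  Discriminant D = b^2 - 4ac = (-0.36)^2 - 4*(-0.53)*1 = 0.1296 - (-2.12) = 2.2496.
  D >= 0, so the roots are real: z = (-b +/- sqrt(D)) / (2a) = (0.36 +/- 1.499867) / (-1.06).
    z_1 = (0.36 + 1.499867) / (-1.06) = -1.7546,   |z_1| = 1.7546.
    z_2 = (0.36 - 1.499867) / (-1.06) = 1.0753,   |z_2| = 1.0753.
Moduli of all roots: 0.8000, 1.7546, 1.0753.
All moduli strictly greater than 1? No.
Verdict: Not stationary.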